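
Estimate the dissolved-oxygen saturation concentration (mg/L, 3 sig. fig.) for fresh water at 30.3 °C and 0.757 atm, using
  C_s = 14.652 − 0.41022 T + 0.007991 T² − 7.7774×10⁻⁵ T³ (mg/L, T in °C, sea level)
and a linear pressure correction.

At sea level: C_s = 14.652 − 0.41022×30.3 + 0.007991×30.3² − 7.7774×10⁻⁵×30.3³ = 7.395 mg/L.
Pressure correction: C_s' = 7.395 × 0.757 = 5.598 mg/L.

C_s ≈ 5.60 mg/L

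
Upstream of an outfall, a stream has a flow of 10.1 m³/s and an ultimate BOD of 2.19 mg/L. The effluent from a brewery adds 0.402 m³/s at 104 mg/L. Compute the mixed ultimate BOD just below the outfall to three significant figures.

Flow-weighted mixing: C = (Q_r C_r + Q_w C_w)/(Q_r + Q_w)
= (10.1×2.19 + 0.402×104)/(10.1 + 0.402) = 63.93/10.50 = 6.087 mg/L.

6.09 mg/L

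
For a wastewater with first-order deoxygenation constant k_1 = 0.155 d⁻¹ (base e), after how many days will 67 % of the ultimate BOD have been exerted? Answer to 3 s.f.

y/L₀ = 1 − e^(−k_1 t) = 0.67 ⇒ e^(−k_1 t) = 0.330
t = −ln(0.330) / 0.155 = 1.109 / 0.155 = 7.153 d.

t ≈ 7.15 d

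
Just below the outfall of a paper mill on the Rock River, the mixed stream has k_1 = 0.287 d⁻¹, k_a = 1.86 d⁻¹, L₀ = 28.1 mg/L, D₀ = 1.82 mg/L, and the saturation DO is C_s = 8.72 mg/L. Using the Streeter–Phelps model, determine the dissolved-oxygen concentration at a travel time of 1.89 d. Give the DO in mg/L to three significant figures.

DO ≈ 5.84 mg/L

k_1 L₀/(k_a−k_1) = 0.287×28.1/(1.86−0.287) = 8.065/1.573 = 5.127 mg/L.
e^(−k_1 t) = e^(−0.287×1.890) = 0.5813; e^(−k_a t) = e^(−1.86×1.890) = 0.02974.
D = 5.127 × (0.5813 − 0.02974) + 1.82 × 0.02974 = 2.828 + 0.05412 = 2.882 mg/L.
DO = C_s − D = 8.72 − 2.882 = 5.838 mg/L.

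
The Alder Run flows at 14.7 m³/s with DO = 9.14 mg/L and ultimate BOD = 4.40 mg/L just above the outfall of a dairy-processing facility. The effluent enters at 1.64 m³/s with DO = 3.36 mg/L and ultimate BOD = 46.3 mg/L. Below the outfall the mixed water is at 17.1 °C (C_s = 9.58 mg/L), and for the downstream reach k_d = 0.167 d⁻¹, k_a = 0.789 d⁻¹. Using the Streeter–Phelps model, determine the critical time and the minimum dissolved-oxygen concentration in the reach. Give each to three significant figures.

Mixed DO = (14.7×9.14 + 1.64×3.36)/(14.7+1.64) = 139.9/16.34 = 8.560 mg/L.
Mixed L₀ = (14.7×4.40 + 1.64×46.3)/(16.34) = 140.6/16.34 = 8.605 mg/L.
Initial deficit D₀ = C_s − DO₀ = 9.58 − 8.560 = 1.020 mg/L.
t_c = (1/0.6220) ln[(0.789/0.167)(1 − 1.020×0.6220/(0.167×8.605))] = 1.608 × ln(2.639) = 1.560 d.
D_c = (0.167/0.789) × 8.605 × e^(−0.167×1.560) = 0.2117 × 8.605 × 0.7707 = 1.404 mg/L.
Minimum DO = 9.58 − 1.404 = 8.176 mg/L.

t_c ≈ 1.56 d; minimum DO ≈ 8.18 mg/L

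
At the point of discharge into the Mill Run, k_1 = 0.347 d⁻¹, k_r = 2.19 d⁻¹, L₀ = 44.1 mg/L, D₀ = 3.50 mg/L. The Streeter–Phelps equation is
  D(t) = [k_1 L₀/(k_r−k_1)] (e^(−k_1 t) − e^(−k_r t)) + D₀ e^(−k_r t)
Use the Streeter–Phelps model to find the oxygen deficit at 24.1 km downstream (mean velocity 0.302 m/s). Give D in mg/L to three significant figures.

Travel time t = x/v = 24.1 km / (0.302 m/s) = 24100 m / 0.302 m/s = 79800 s = 0.9236 d.
k_1 L₀/(k_r−k_1) = 0.347×44.1/(2.19−0.347) = 15.30/1.843 = 8.303 mg/L.
e^(−k_1 t) = e^(−0.347×0.9236) = 0.7258; e^(−k_r t) = e^(−2.19×0.9236) = 0.1323.
D = 8.303 × (0.7258 − 0.1323) + 3.50 × 0.1323 = 4.928 + 0.4630 = 5.391 mg/L.

D ≈ 5.39 mg/L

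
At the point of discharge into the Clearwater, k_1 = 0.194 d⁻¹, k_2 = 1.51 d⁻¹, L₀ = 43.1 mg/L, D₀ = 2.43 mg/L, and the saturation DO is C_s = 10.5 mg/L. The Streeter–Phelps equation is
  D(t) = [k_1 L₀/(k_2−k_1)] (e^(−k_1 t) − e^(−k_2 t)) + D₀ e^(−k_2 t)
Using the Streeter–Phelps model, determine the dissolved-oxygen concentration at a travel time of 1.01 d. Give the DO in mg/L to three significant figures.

k_1 L₀/(k_2−k_1) = 0.194×43.1/(1.51−0.194) = 8.361/1.316 = 6.354 mg/L.
e^(−k_1 t) = e^(−0.194×1.010) = 0.8221; e^(−k_2 t) = e^(−1.51×1.010) = 0.2176.
D = 6.354 × (0.8221 − 0.2176) + 2.43 × 0.2176 = 3.841 + 0.5288 = 4.369 mg/L.
DO = C_s − D = 10.5 − 4.369 = 6.131 mg/L.

DO ≈ 6.13 mg/L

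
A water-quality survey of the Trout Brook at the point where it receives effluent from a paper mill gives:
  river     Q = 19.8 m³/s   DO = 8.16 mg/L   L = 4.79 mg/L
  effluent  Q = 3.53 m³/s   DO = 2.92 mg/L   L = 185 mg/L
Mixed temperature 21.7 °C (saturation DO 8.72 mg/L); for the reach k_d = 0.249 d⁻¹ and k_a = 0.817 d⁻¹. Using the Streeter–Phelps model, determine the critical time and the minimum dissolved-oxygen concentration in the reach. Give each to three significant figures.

Mixed DO = (19.8×8.16 + 3.53×2.92)/(19.8+3.53) = 171.9/23.33 = 7.367 mg/L.
Mixed L₀ = (19.8×4.79 + 3.53×185)/(23.33) = 747.9/23.33 = 32.06 mg/L.
Initial deficit D₀ = C_s − DO₀ = 8.72 − 7.367 = 1.353 mg/L.
t_c = (1/0.5680) ln[(0.817/0.249)(1 − 1.353×0.5680/(0.249×32.06))] = 1.761 × ln(2.965) = 1.914 d.
D_c = (0.249/0.817) × 32.06 × e^(−0.249×1.914) = 0.3048 × 32.06 × 0.6210 = 6.067 mg/L.
Minimum DO = 8.72 − 6.067 = 2.653 mg/L.

t_c ≈ 1.91 d; minimum DO ≈ 2.65 mg/L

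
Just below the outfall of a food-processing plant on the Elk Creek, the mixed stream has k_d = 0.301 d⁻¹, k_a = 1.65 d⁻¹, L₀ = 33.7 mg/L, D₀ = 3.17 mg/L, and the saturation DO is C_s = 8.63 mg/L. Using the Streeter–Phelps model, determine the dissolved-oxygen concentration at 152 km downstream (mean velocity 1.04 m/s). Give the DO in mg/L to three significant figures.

Travel time t = x/v = 152 km / (1.04 m/s) = 152000 m / 1.04 m/s = 146200 s = 1.692 d.
k_d L₀/(k_a−k_d) = 0.301×33.7/(1.65−0.301) = 10.14/1.349 = 7.519 mg/L.
e^(−k_d t) = e^(−0.301×1.692) = 0.6010; e^(−k_a t) = e^(−1.65×1.692) = 0.06135.
D = 7.519 × (0.6010 − 0.06135) + 3.17 × 0.06135 = 4.058 + 0.1945 = 4.252 mg/L.
DO = C_s − D = 8.63 − 4.252 = 4.378 mg/L.

DO ≈ 4.38 mg/L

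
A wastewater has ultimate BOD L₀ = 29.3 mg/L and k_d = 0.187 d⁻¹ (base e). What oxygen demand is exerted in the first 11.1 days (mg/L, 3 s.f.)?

y ≈ 25.6 mg/L

y_t = L₀(1 − e^(−k_d t)) = 29.3 × (1 − e^(−0.187×11.1))
= 29.3 × (1 − 0.1255) = 29.3 × 0.8745 = 25.62 mg/L.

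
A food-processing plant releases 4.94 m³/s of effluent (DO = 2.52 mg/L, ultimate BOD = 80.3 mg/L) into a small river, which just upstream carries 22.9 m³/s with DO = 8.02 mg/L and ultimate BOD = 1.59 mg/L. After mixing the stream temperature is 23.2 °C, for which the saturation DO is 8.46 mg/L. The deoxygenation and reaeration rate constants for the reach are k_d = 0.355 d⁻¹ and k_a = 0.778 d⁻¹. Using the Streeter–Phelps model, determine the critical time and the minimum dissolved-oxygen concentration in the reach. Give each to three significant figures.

Mixed DO = (22.9×8.02 + 4.94×2.52)/(22.9+4.94) = 196.1/27.84 = 7.044 mg/L.
Mixed L₀ = (22.9×1.59 + 4.94×80.3)/(27.84) = 433.1/27.84 = 15.56 mg/L.
Initial deficit D₀ = C_s − DO₀ = 8.46 − 7.044 = 1.416 mg/L.
t_c = (1/0.4230) ln[(0.778/0.355)(1 − 1.416×0.4230/(0.355×15.56))] = 2.364 × ln(1.954) = 1.583 d.
D_c = (0.355/0.778) × 15.56 × e^(−0.355×1.583) = 0.4563 × 15.56 × 0.5700 = 4.046 mg/L.
Minimum DO = 8.46 − 4.046 = 4.414 mg/L.

t_c ≈ 1.58 d; minimum DO ≈ 4.41 mg/L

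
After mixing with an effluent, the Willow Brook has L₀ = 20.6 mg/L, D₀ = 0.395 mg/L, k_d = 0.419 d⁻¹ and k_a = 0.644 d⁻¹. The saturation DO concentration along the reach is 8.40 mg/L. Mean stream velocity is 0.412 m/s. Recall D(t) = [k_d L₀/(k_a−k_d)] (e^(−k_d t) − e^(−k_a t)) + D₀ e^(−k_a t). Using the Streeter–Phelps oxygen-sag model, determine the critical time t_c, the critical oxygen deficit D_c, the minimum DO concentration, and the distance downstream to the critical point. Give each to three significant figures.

t_c ≈ 1.86 d; D_c ≈ 6.14 mg/L; min DO ≈ 2.26 mg/L; x_c ≈ 66.4 km

With k_a/k_d = 1.537 and 1 − D₀(k_a−k_d)/(k_d L₀) = 0.9897,
t_c = ln(1.537 × 0.9897) / (0.644 − 0.419) = ln(1.521) / 0.2250 = 0.4195/0.2250 = 1.864 d.
D_c = (k_d/k_a) L₀ e^(−k_d t_c) = (0.419/0.644) × 20.6 × e^(−0.419×1.864) = 0.6506 × 20.6 × 0.4579 = 6.137 mg/L.
Minimum DO = C_s − D_c = 8.40 − 6.137 = 2.263 mg/L.
x_c = v t_c = 0.412 m/s × 1.864 d × 86400 s/d = 66360 m ≈ 66.4 km.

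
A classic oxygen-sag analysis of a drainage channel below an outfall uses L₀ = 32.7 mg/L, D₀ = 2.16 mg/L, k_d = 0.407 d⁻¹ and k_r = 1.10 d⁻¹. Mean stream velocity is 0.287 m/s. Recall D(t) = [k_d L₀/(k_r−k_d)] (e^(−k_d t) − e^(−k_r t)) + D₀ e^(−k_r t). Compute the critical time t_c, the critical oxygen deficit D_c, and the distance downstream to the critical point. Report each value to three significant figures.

With k_r/k_d = 2.703 and 1 − D₀(k_r−k_d)/(k_d L₀) = 0.8875,
t_c = ln(2.703 × 0.8875) / (1.10 − 0.407) = ln(2.399) / 0.6930 = 0.8749/0.6930 = 1.263 d.
L(t_c) = L₀ e^(−k_d t_c) = 32.7 × 0.5982 = 19.56 mg/L, and at the critical point k_r D_c = k_d L, so D_c = (0.407/1.10) × 19.56 = 7.237 mg/L.
x_c = v t_c = 0.287 m/s × 1.263 d × 86400 s/d = 31310 m ≈ 31.3 km.

t_c ≈ 1.26 d; D_c ≈ 7.24 mg/L; x_c ≈ 31.3 km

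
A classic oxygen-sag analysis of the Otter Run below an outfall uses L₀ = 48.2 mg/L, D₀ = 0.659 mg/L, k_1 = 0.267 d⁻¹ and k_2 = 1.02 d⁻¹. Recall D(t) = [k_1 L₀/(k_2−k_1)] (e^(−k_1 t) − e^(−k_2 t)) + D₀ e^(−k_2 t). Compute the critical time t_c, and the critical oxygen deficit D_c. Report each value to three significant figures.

t_c ≈ 1.73 d; D_c ≈ 7.95 mg/L

t_c = [1/(k_2−k_1)] ln[(k_2/k_1)(1 − D₀(k_2−k_1)/(k_1 L₀))]
= [1/(1.02−0.267)] ln[(1.02/0.267)(1 − 0.659×0.7530/(0.267×48.2))]
= (1/0.7530) ln[3.820 × 0.9614] = 1.328 × ln(3.673) = 1.328 × 1.301 = 1.728 d.
L(t_c) = L₀ e^(−k_1 t_c) = 48.2 × 0.6305 = 30.39 mg/L, and at the critical point k_2 D_c = k_1 L, so D_c = (0.267/1.02) × 30.39 = 7.955 mg/L.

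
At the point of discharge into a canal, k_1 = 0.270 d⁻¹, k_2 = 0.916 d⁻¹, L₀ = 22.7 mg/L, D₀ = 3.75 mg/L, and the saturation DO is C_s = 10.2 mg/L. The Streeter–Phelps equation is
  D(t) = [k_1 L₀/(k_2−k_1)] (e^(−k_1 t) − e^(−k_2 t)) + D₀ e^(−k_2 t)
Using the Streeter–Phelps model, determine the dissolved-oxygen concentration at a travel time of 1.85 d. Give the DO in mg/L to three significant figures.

DO ≈ 5.50 mg/L

k_1 L₀/(k_2−k_1) = 0.270×22.7/(0.916−0.270) = 6.129/0.6460 = 9.488 mg/L.
e^(−k_1 t) = e^(−0.270×1.850) = 0.6068; e^(−k_2 t) = e^(−0.916×1.850) = 0.1837.
D = 9.488 × (0.6068 − 0.1837) + 3.75 × 0.1837 = 4.015 + 0.6888 = 4.704 mg/L.
DO = C_s − D = 10.2 − 4.704 = 5.496 mg/L.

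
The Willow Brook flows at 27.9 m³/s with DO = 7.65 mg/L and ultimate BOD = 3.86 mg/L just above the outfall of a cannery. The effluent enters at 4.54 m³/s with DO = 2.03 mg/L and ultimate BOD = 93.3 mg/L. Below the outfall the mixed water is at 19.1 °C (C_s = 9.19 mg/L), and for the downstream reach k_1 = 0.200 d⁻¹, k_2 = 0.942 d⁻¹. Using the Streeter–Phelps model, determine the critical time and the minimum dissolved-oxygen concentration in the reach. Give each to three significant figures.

t_c ≈ 1.08 d; minimum DO ≈ 6.39 mg/L

Mixed DO = (27.9×7.65 + 4.54×2.03)/(27.9+4.54) = 222.7/32.44 = 6.863 mg/L.
Mixed L₀ = (27.9×3.86 + 4.54×93.3)/(32.44) = 531.3/32.44 = 16.38 mg/L.
Initial deficit D₀ = C_s − DO₀ = 9.19 − 6.863 = 2.327 mg/L.
t_c = (1/0.7420) ln[(0.942/0.200)(1 − 2.327×0.7420/(0.200×16.38))] = 1.348 × ln(2.228) = 1.079 d.
D_c = (0.200/0.942) × 16.38 × e^(−0.200×1.079) = 0.2123 × 16.38 × 0.8058 = 2.802 mg/L.
Minimum DO = 9.19 − 2.802 = 6.388 mg/L.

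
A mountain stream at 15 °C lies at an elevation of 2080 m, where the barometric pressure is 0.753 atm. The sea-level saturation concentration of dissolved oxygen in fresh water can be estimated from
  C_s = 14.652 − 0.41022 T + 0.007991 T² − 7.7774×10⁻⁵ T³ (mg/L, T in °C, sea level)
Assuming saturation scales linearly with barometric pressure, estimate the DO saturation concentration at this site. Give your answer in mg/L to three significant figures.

C_s ≈ 7.56 mg/L

At sea level: C_s = 14.652 − 0.41022×15 + 0.007991×15² − 7.7774×10⁻⁵×15³ = 10.03 mg/L.
Pressure correction: C_s' = 10.03 × 0.753 = 7.556 mg/L.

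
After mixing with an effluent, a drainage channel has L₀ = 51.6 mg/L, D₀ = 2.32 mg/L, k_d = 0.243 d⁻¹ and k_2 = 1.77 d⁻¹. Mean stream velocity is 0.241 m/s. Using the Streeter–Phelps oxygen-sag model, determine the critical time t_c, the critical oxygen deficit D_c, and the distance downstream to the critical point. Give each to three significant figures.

t_c ≈ 1.08 d; D_c ≈ 5.44 mg/L; x_c ≈ 22.5 km

At the critical point dD/dt = 0, so k_d L₀ e^(−k_d t) = k_2 D. Substituting D(t) from the Streeter–Phelps equation and solving for t gives
t_c = ln[(k_2/k_d)(1 − D₀(k_2−k_d)/(k_d L₀))] / (k_2−k_d).
Here k_2−k_d = 1.527 d⁻¹ and 1 − D₀(k_2−k_d)/(k_d L₀) = 1 − 2.32×1.527/(0.243×51.6) = 0.7175, so
t_c = ln(7.284 × 0.7175) / 1.527 = 1.654 / 1.527 = 1.083 d.
D_c = (k_d/k_2) L₀ e^(−k_d t_c) = (0.243/1.77) × 51.6 × e^(−0.243×1.083) = 0.1373 × 51.6 × 0.7686 = 5.445 mg/L.
x_c = v t_c = 0.241 m/s × 1.083 d × 86400 s/d = 22550 m ≈ 22.5 km.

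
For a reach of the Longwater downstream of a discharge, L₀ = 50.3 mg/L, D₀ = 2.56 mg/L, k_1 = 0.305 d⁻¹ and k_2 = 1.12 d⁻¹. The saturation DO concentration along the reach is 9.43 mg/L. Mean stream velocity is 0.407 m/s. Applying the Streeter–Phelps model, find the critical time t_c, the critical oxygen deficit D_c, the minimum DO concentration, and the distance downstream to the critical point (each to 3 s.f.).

t_c ≈ 1.42 d; D_c ≈ 8.89 mg/L; min DO ≈ 0.538 mg/L; x_c ≈ 49.8 km

t_c = [1/(k_2−k_1)] ln[(k_2/k_1)(1 − D₀(k_2−k_1)/(k_1 L₀))]
= [1/(1.12−0.305)] ln[(1.12/0.305)(1 − 2.56×0.8150/(0.305×50.3))]
= (1/0.8150) ln[3.672 × 0.8640] = 1.227 × ln(3.173) = 1.227 × 1.155 = 1.417 d.
L(t_c) = L₀ e^(−k_1 t_c) = 50.3 × 0.6492 = 32.65 mg/L, and at the critical point k_2 D_c = k_1 L, so D_c = (0.305/1.12) × 32.65 = 8.892 mg/L.
Minimum DO = C_s − D_c = 9.43 − 8.892 = 0.5381 mg/L.
x_c = v t_c = 0.407 m/s × 1.417 d × 86400 s/d = 49820 m ≈ 49.8 km.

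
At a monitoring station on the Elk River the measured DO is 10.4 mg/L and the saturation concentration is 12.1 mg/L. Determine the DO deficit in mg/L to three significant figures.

D ≈ 1.70 mg/L

D = C_s − C = 12.1 − 10.4 = 1.70 mg/L.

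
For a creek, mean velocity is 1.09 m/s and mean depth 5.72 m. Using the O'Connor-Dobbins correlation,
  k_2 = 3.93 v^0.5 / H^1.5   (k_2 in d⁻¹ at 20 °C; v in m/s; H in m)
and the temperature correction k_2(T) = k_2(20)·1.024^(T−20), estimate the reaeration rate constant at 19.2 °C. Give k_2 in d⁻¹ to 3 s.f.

k_2(20) = 3.93 × 1.09^0.5 / 5.72^1.5 = 3.93 × 1.044 / 13.68 = 0.2999 d⁻¹.
k_2(19.2) = 0.2999 × 1.024^(19.2−20) = 0.2999 × 0.9812 = 0.2943 d⁻¹.

k_2 ≈ 0.294 d⁻¹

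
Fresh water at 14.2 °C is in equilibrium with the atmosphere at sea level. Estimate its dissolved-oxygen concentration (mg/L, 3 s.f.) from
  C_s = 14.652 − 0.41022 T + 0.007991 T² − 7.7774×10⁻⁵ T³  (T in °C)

C_s ≈ 10.2 mg/L

C_s = 14.652 − 0.41022×14.2 + 0.007991×14.2² − 7.7774×10⁻⁵×14.2³ = 10.22 mg/L.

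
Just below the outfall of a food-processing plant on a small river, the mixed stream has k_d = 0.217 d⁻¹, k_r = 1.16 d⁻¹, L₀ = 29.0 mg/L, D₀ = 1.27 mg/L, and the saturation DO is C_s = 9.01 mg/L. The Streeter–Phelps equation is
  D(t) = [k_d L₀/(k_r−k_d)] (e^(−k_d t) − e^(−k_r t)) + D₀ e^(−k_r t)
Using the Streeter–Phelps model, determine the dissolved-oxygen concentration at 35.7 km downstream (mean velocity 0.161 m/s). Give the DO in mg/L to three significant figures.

DO ≈ 5.46 mg/L

Travel time t = x/v = 35.7 km / (0.161 m/s) = 35700 m / 0.161 m/s = 221700 s = 2.566 d.
k_d L₀/(k_r−k_d) = 0.217×29.0/(1.16−0.217) = 6.293/0.9430 = 6.673 mg/L.
e^(−k_d t) = e^(−0.217×2.566) = 0.5730; e^(−k_r t) = e^(−1.16×2.566) = 0.05094.
D = 6.673 × (0.5730 − 0.05094) + 1.27 × 0.05094 = 3.484 + 0.06470 = 3.548 mg/L.
DO = C_s − D = 9.01 − 3.548 = 5.462 mg/L.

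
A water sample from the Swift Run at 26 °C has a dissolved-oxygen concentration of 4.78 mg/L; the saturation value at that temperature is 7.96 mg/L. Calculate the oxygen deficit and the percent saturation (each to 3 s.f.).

D = C_s − C = 7.96 − 4.78 = 3.18 mg/L.
% saturation = 4.78/7.96 × 100 = 60.1 %.

D ≈ 3.18 mg/L; 60.1 % saturation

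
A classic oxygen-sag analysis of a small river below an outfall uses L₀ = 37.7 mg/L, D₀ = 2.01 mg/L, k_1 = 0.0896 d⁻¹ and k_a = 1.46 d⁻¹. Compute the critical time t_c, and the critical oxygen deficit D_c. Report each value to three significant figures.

t_c ≈ 0.803 d; D_c ≈ 2.15 mg/L

t_c = [1/(k_a−k_1)] ln[(k_a/k_1)(1 − D₀(k_a−k_1)/(k_1 L₀))]
= [1/(1.46−0.0896)] ln[(1.46/0.0896)(1 − 2.01×1.370/(0.0896×37.7))]
= (1/1.370) ln[16.29 × 0.1846] = 0.7297 × ln(3.007) = 0.7297 × 1.101 = 0.8034 d.
L(t_c) = L₀ e^(−k_1 t_c) = 37.7 × 0.9305 = 35.08 mg/L, and at the critical point k_a D_c = k_1 L, so D_c = (0.0896/1.46) × 35.08 = 2.153 mg/L.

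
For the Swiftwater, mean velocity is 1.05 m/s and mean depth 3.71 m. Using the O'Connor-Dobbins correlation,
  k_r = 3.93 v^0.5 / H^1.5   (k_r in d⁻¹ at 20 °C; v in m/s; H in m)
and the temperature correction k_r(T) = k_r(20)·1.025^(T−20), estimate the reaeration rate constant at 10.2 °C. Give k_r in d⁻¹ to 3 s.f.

k_r ≈ 0.442 d⁻¹

k_r(20) = 3.93 × 1.05^0.5 / 3.71^1.5 = 3.93 × 1.025 / 7.146 = 0.5635 d⁻¹.
k_r(10.2) = 0.5635 × 1.025^(10.2−20) = 0.5635 × 0.7851 = 0.4424 d⁻¹.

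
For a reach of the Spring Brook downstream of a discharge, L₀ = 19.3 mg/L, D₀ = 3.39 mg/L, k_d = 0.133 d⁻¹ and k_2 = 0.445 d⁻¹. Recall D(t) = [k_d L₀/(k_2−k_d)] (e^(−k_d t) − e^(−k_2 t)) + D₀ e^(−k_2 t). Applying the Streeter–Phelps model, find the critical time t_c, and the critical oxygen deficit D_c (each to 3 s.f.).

t_c ≈ 2.17 d; D_c ≈ 4.32 mg/L

At the critical point dD/dt = 0, so k_d L₀ e^(−k_d t) = k_2 D. Substituting D(t) from the Streeter–Phelps equation and solving for t gives
t_c = ln[(k_2/k_d)(1 − D₀(k_2−k_d)/(k_d L₀))] / (k_2−k_d).
Here k_2−k_d = 0.3120 d⁻¹ and 1 − D₀(k_2−k_d)/(k_d L₀) = 1 − 3.39×0.3120/(0.133×19.3) = 0.5880, so
t_c = ln(3.346 × 0.5880) / 0.3120 = 0.6766 / 0.3120 = 2.169 d.
L(t_c) = L₀ e^(−k_d t_c) = 19.3 × 0.7494 = 14.46 mg/L, and at the critical point k_2 D_c = k_d L, so D_c = (0.133/0.445) × 14.46 = 4.323 mg/L.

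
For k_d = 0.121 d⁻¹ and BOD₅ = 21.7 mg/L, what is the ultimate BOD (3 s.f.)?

L₀ ≈ 47.8 mg/L

BOD₅ = L₀(1 − e^(−5k_d)) ⇒ L₀ = BOD₅ / (1 − e^(−5×0.121))
= 21.7 / (1 − 0.5461) = 21.7 / 0.4539 = 47.81 mg/L.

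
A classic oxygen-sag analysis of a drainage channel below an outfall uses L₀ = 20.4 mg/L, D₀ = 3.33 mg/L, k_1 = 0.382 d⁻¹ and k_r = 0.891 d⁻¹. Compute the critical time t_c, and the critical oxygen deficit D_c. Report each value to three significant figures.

t_c ≈ 1.18 d; D_c ≈ 5.57 mg/L

With k_r/k_1 = 2.332 and 1 − D₀(k_r−k_1)/(k_1 L₀) = 0.7825,
t_c = ln(2.332 × 0.7825) / (0.891 − 0.382) = ln(1.825) / 0.5090 = 0.6017/0.5090 = 1.182 d.
D_c = (k_1/k_r) L₀ e^(−k_1 t_c) = (0.382/0.891) × 20.4 × e^(−0.382×1.182) = 0.4287 × 20.4 × 0.6366 = 5.568 mg/L.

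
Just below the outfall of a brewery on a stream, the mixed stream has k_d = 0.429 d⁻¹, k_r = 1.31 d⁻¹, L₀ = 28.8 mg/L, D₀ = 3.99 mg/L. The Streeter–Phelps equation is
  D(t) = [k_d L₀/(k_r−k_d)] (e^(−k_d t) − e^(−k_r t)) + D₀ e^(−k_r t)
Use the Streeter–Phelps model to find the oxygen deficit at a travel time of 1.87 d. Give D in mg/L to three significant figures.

D ≈ 5.42 mg/L

k_d L₀/(k_r−k_d) = 0.429×28.8/(1.31−0.429) = 12.36/0.8810 = 14.02 mg/L.
e^(−k_d t) = e^(−0.429×1.870) = 0.4483; e^(−k_r t) = e^(−1.31×1.870) = 0.08632.
D = 14.02 × (0.4483 − 0.08632) + 3.99 × 0.08632 = 5.077 + 0.3444 = 5.421 mg/L.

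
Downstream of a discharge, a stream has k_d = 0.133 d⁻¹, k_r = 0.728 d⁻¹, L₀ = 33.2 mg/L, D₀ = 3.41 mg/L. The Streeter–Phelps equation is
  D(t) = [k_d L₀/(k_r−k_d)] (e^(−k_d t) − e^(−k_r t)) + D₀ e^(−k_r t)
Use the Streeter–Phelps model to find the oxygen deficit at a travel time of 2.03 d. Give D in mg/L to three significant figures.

D ≈ 4.75 mg/L

k_d L₀/(k_r−k_d) = 0.133×33.2/(0.728−0.133) = 4.416/0.5950 = 7.421 mg/L.
e^(−k_d t) = e^(−0.133×2.030) = 0.7634; e^(−k_r t) = e^(−0.728×2.030) = 0.2281.
D = 7.421 × (0.7634 − 0.2281) + 3.41 × 0.2281 = 3.972 + 0.7779 = 4.750 mg/L.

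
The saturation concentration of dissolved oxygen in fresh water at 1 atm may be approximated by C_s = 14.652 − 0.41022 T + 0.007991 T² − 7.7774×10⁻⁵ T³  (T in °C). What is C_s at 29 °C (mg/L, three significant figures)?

C_s ≈ 7.58 mg/L

C_s = 14.652 − 0.41022×29 + 0.007991×29² − 7.7774×10⁻⁵×29³ = 7.579 mg/L.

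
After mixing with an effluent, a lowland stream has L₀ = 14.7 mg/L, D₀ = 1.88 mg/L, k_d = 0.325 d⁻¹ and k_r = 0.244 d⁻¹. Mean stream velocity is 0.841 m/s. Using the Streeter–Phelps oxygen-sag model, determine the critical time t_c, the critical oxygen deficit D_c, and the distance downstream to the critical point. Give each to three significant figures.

t_c ≈ 3.15 d; D_c ≈ 7.03 mg/L; x_c ≈ 229 km

With k_r/k_d = 0.7508 and 1 − D₀(k_r−k_d)/(k_d L₀) = 1.032,
t_c = ln(0.7508 × 1.032) / (0.244 − 0.325) = ln(0.7747) / -0.08100 = -0.2553/-0.08100 = 3.152 d.
D_c = (k_d/k_r) L₀ e^(−k_d t_c) = (0.325/0.244) × 14.7 × e^(−0.325×3.152) = 1.332 × 14.7 × 0.3591 = 7.030 mg/L.
x_c = v t_c = 0.841 m/s × 3.152 d × 86400 s/d = 229000 m ≈ 229 km.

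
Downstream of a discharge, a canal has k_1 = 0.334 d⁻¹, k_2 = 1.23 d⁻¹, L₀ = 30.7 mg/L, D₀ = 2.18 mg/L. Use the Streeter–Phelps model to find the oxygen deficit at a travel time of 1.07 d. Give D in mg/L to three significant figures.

k_1 L₀/(k_2−k_1) = 0.334×30.7/(1.23−0.334) = 10.25/0.8960 = 11.44 mg/L.
e^(−k_1 t) = e^(−0.334×1.070) = 0.6995; e^(−k_2 t) = e^(−1.23×1.070) = 0.2682.
D = 11.44 × (0.6995 − 0.2682) + 2.18 × 0.2682 = 4.936 + 0.5846 = 5.521 mg/L.

D ≈ 5.52 mg/L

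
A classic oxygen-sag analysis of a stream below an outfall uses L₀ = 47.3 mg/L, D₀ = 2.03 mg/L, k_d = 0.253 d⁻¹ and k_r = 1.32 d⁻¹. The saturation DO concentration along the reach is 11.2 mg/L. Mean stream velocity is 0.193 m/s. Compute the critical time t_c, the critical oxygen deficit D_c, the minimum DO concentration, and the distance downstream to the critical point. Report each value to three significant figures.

t_c = [1/(k_r−k_d)] ln[(k_r/k_d)(1 − D₀(k_r−k_d)/(k_d L₀))]
= [1/(1.32−0.253)] ln[(1.32/0.253)(1 − 2.03×1.067/(0.253×47.3))]
= (1/1.067) ln[5.217 × 0.8190] = 0.9372 × ln(4.273) = 0.9372 × 1.452 = 1.361 d.
L(t_c) = L₀ e^(−k_d t_c) = 47.3 × 0.7087 = 33.52 mg/L, and at the critical point k_r D_c = k_d L, so D_c = (0.253/1.32) × 33.52 = 6.425 mg/L.
Minimum DO = C_s − D_c = 11.2 − 6.425 = 4.775 mg/L.
x_c = v t_c = 0.193 m/s × 1.361 d × 86400 s/d = 22700 m ≈ 22.7 km.

t_c ≈ 1.36 d; D_c ≈ 6.42 mg/L; min DO ≈ 4.78 mg/L; x_c ≈ 22.7 km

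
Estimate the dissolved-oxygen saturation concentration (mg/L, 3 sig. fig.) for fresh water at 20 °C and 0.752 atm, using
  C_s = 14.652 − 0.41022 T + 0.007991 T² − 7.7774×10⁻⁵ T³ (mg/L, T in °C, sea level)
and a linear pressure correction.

C_s ≈ 6.78 mg/L

At sea level: C_s = 14.652 − 0.41022×20 + 0.007991×20² − 7.7774×10⁻⁵×20³ = 9.022 mg/L.
Pressure correction: C_s' = 9.022 × 0.752 = 6.784 mg/L.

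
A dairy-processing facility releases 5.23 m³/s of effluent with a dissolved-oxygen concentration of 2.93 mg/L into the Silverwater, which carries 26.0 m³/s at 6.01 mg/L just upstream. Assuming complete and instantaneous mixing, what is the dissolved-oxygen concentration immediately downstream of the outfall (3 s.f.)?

Flow-weighted mixing: C = (Q_r C_r + Q_w C_w)/(Q_r + Q_w)
= (26.0×6.01 + 5.23×2.93)/(26.0 + 5.23) = 171.6/31.23 = 5.494 mg/L.

5.49 mg/L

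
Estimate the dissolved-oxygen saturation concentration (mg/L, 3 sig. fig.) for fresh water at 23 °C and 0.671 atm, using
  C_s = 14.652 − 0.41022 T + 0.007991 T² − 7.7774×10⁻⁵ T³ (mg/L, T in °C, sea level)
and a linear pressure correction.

At sea level: C_s = 14.652 − 0.41022×23 + 0.007991×23² − 7.7774×10⁻⁵×23³ = 8.498 mg/L.
Pressure correction: C_s' = 8.498 × 0.671 = 5.702 mg/L.

C_s ≈ 5.70 mg/L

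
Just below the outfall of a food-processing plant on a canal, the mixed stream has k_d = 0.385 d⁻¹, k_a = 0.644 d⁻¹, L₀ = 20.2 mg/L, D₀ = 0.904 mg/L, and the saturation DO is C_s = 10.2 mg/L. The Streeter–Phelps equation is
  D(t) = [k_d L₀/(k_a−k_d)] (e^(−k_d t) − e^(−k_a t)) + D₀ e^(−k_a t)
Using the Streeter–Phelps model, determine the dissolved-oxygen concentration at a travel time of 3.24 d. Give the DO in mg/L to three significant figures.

DO ≈ 5.19 mg/L

k_d L₀/(k_a−k_d) = 0.385×20.2/(0.644−0.385) = 7.777/0.2590 = 30.03 mg/L.
e^(−k_d t) = e^(−0.385×3.240) = 0.2873; e^(−k_a t) = e^(−0.644×3.240) = 0.1241.
D = 30.03 × (0.2873 − 0.1241) + 0.904 × 0.1241 = 4.899 + 0.1122 = 5.011 mg/L.
DO = C_s − D = 10.2 − 5.011 = 5.189 mg/L.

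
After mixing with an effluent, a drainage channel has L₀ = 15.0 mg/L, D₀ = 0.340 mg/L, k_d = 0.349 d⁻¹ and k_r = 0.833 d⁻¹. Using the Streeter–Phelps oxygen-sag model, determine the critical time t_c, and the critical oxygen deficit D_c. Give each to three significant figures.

t_c ≈ 1.73 d; D_c ≈ 3.43 mg/L

With k_r/k_d = 2.387 and 1 − D₀(k_r−k_d)/(k_d L₀) = 0.9686,
t_c = ln(2.387 × 0.9686) / (0.833 − 0.349) = ln(2.312) / 0.4840 = 0.8380/0.4840 = 1.731 d.
D_c = (k_d/k_r) L₀ e^(−k_d t_c) = (0.349/0.833) × 15.0 × e^(−0.349×1.731) = 0.4190 × 15.0 × 0.5465 = 3.434 mg/L.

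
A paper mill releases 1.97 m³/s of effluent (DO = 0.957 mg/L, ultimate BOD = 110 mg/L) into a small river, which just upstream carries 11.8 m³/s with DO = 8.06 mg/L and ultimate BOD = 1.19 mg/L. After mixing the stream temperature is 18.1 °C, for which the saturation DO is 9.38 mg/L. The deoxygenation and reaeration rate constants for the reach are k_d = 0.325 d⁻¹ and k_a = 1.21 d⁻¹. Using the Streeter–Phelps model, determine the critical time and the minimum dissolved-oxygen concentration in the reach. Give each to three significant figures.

t_c ≈ 0.946 d; minimum DO ≈ 6.07 mg/L

Mixed DO = (11.8×8.06 + 1.97×0.957)/(11.8+1.97) = 96.99/13.77 = 7.044 mg/L.
Mixed L₀ = (11.8×1.19 + 1.97×110)/(13.77) = 230.7/13.77 = 16.76 mg/L.
Initial deficit D₀ = C_s − DO₀ = 9.38 − 7.044 = 2.336 mg/L.
t_c = (1/0.8850) ln[(1.21/0.325)(1 − 2.336×0.8850/(0.325×16.76))] = 1.130 × ln(2.310) = 0.9459 d.
D_c = (0.325/1.21) × 16.76 × e^(−0.325×0.9459) = 0.2686 × 16.76 × 0.7354 = 3.310 mg/L.
Minimum DO = 9.38 − 3.310 = 6.070 mg/L.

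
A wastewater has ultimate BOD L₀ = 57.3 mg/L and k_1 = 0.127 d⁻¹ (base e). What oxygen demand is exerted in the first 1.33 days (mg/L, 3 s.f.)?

y_t = L₀(1 − e^(−k_1 t)) = 57.3 × (1 − e^(−0.127×1.33))
= 57.3 × (1 − 0.8446) = 57.3 × 0.1554 = 8.905 mg/L.

y ≈ 8.91 mg/L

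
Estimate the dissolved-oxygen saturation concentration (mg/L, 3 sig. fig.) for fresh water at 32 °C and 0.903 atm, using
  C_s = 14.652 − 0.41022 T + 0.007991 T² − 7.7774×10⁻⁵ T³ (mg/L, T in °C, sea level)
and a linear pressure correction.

C_s ≈ 6.46 mg/L

At sea level: C_s = 14.652 − 0.41022×32 + 0.007991×32² − 7.7774×10⁻⁵×32³ = 7.159 mg/L.
Pressure correction: C_s' = 7.159 × 0.903 = 6.465 mg/L.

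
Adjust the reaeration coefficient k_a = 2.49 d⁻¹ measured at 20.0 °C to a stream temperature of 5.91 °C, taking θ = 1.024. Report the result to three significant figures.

k_a ≈ 1.78 d⁻¹

k_a(T₂) = k_a(T₁) · θ^(T₂−T₁) = 2.49 × 1.024^(5.91−20.0)
= 2.49 × 1.024^-14.1 = 2.49 × 0.7159 = 1.783 d⁻¹.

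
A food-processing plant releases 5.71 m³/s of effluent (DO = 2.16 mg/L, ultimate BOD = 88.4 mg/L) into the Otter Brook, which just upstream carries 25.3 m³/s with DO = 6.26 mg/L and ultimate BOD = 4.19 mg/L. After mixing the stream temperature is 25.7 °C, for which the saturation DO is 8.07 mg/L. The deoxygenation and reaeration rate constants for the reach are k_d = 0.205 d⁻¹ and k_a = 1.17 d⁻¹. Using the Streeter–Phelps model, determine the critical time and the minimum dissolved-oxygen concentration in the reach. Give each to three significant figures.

t_c ≈ 0.821 d; minimum DO ≈ 5.15 mg/L

Mixed DO = (25.3×6.26 + 5.71×2.16)/(25.3+5.71) = 170.7/31.01 = 5.505 mg/L.
Mixed L₀ = (25.3×4.19 + 5.71×88.4)/(31.01) = 610.8/31.01 = 19.70 mg/L.
Initial deficit D₀ = C_s − DO₀ = 8.07 − 5.505 = 2.565 mg/L.
t_c = (1/0.9650) ln[(1.17/0.205)(1 − 2.565×0.9650/(0.205×19.70))] = 1.036 × ln(2.209) = 0.8211 d.
D_c = (0.205/1.17) × 19.70 × e^(−0.205×0.8211) = 0.1752 × 19.70 × 0.8451 = 2.916 mg/L.
Minimum DO = 8.07 − 2.916 = 5.154 mg/L.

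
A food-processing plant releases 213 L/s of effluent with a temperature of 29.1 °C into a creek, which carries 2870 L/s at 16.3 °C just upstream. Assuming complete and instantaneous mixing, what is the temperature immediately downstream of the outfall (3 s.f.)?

Flow-weighted mixing: C = (Q_r C_r + Q_w C_w)/(Q_r + Q_w)
= (2870×16.3 + 213×29.1)/(2870 + 213) = 52980/3083 = 17.18 °C.

17.2 °C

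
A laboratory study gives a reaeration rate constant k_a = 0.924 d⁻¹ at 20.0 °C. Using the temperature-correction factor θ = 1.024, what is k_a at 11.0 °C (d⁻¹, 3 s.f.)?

k_a(T₂) = k_a(T₁) · θ^(T₂−T₁) = 0.924 × 1.024^(11.0−20.0)
= 0.924 × 1.024^-9.00 = 0.924 × 0.8078 = 0.7464 d⁻¹.

k_a ≈ 0.746 d⁻¹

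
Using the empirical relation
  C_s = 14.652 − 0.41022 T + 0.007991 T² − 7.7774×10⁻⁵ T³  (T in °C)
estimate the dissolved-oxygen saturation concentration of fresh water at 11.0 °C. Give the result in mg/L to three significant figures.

C_s = 14.652 − 0.41022×11.0 + 0.007991×11.0² − 7.7774×10⁻⁵×11.0³ = 11.00 mg/L.

C_s ≈ 11.0 mg/L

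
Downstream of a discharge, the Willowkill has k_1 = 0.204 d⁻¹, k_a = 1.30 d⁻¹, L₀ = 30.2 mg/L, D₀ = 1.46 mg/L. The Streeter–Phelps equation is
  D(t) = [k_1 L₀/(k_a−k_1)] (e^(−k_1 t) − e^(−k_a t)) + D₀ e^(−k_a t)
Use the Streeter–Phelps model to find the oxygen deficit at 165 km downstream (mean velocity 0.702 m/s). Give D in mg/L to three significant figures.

D ≈ 3.11 mg/L

Travel time t = x/v = 165 km / (0.702 m/s) = 165000 m / 0.702 m/s = 235000 s = 2.720 d.
k_1 L₀/(k_a−k_1) = 0.204×30.2/(1.30−0.204) = 6.161/1.096 = 5.621 mg/L.
e^(−k_1 t) = e^(−0.204×2.720) = 0.5741; e^(−k_a t) = e^(−1.30×2.720) = 0.02911.
D = 5.621 × (0.5741 − 0.02911) + 1.46 × 0.02911 = 3.063 + 0.04251 = 3.106 mg/L.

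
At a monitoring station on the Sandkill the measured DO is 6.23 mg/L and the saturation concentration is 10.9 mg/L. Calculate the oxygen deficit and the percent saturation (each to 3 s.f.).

D ≈ 4.67 mg/L; 57.2 % saturation

D = C_s − C = 10.9 − 6.23 = 4.67 mg/L.
% saturation = 6.23/10.9 × 100 = 57.2 %.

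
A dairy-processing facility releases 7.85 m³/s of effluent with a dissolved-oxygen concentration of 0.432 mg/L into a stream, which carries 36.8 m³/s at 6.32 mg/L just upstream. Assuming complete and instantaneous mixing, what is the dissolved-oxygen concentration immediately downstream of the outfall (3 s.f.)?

5.28 mg/L

Flow-weighted mixing: C = (Q_r C_r + Q_w C_w)/(Q_r + Q_w)
= (36.8×6.32 + 7.85×0.432)/(36.8 + 7.85) = 236.0/44.65 = 5.285 mg/L.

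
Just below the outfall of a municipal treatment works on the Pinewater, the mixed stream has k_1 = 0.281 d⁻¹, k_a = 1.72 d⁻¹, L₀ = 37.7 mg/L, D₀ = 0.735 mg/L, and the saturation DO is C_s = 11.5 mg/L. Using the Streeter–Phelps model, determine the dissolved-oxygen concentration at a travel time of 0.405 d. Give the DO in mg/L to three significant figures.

k_1 L₀/(k_a−k_1) = 0.281×37.7/(1.72−0.281) = 10.59/1.439 = 7.362 mg/L.
e^(−k_1 t) = e^(−0.281×0.4050) = 0.8924; e^(−k_a t) = e^(−1.72×0.4050) = 0.4983.
D = 7.362 × (0.8924 − 0.4983) + 0.735 × 0.4983 = 2.902 + 0.3662 = 3.268 mg/L.
DO = C_s − D = 11.5 − 3.268 = 8.232 mg/L.

DO ≈ 8.23 mg/L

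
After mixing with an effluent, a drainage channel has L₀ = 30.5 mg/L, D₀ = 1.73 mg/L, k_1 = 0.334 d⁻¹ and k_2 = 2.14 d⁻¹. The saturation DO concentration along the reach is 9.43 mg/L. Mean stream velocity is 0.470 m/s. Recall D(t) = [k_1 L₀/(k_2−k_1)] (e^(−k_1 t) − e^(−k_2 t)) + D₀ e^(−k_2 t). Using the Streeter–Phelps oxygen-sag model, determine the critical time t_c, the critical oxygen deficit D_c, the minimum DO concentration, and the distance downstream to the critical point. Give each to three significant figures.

With k_2/k_1 = 6.407 and 1 − D₀(k_2−k_1)/(k_1 L₀) = 0.6933,
t_c = ln(6.407 × 0.6933) / (2.14 − 0.334) = ln(4.442) / 1.806 = 1.491/1.806 = 0.8256 d.
L(t_c) = L₀ e^(−k_1 t_c) = 30.5 × 0.7590 = 23.15 mg/L, and at the critical point k_2 D_c = k_1 L, so D_c = (0.334/2.14) × 23.15 = 3.613 mg/L.
Minimum DO = C_s − D_c = 9.43 − 3.613 = 5.817 mg/L.
x_c = v t_c = 0.470 m/s × 0.8256 d × 86400 s/d = 33530 m ≈ 33.5 km.

t_c ≈ 0.826 d; D_c ≈ 3.61 mg/L; min DO ≈ 5.82 mg/L; x_c ≈ 33.5 km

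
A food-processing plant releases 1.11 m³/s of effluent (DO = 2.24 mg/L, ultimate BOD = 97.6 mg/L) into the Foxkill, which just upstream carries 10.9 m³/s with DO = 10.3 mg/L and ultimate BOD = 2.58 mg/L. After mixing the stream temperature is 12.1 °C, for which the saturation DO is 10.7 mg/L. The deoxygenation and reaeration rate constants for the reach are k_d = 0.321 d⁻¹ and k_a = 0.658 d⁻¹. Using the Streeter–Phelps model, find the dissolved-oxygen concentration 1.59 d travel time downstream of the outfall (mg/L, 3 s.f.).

DO ≈ 7.60 mg/L

Mixed DO = (10.9×10.3 + 1.11×2.24)/(10.9+1.11) = 114.8/12.01 = 9.555 mg/L.
Mixed L₀ = (10.9×2.58 + 1.11×97.6)/(12.01) = 136.5/12.01 = 11.36 mg/L.
Initial deficit D₀ = C_s − DO₀ = 10.7 − 9.555 = 1.145 mg/L.
D(1.59) = [0.321×11.36/(0.658−0.321)](e^(−0.321×1.59) − e^(−0.658×1.59)) + 1.145 e^(−0.658×1.59)
= 10.82 × (0.6003 − 0.3513) + 1.145 × 0.3513 = 3.097 mg/L.
DO = 10.7 − 3.097 = 7.603 mg/L.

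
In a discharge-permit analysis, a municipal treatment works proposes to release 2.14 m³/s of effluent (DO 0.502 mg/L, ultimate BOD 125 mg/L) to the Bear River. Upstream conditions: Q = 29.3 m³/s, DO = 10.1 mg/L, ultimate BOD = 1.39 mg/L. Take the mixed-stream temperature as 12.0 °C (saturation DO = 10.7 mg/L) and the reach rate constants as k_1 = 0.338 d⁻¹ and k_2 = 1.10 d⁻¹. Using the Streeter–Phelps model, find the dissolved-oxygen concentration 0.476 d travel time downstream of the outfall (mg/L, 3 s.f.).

Mixed DO = (29.3×10.1 + 2.14×0.502)/(29.3+2.14) = 297.0/31.44 = 9.447 mg/L.
Mixed L₀ = (29.3×1.39 + 2.14×125)/(31.44) = 308.2/31.44 = 9.804 mg/L.
Initial deficit D₀ = C_s − DO₀ = 10.7 − 9.447 = 1.253 mg/L.
D(0.476) = [0.338×9.804/(1.10−0.338)](e^(−0.338×0.476) − e^(−1.10×0.476)) + 1.253 e^(−1.10×0.476)
= 4.349 × (0.8514 − 0.5924) + 1.253 × 0.5924 = 1.869 mg/L.
DO = 10.7 − 1.869 = 8.831 mg/L.

DO ≈ 8.83 mg/L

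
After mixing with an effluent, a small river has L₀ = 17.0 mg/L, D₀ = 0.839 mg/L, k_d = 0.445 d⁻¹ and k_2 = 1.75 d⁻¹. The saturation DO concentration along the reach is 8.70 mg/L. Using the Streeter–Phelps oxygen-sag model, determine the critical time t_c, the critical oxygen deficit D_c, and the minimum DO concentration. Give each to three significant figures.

t_c = [1/(k_2−k_d)] ln[(k_2/k_d)(1 − D₀(k_2−k_d)/(k_d L₀))]
= [1/(1.75−0.445)] ln[(1.75/0.445)(1 − 0.839×1.305/(0.445×17.0))]
= (1/1.305) ln[3.933 × 0.8553] = 0.7663 × ln(3.363) = 0.7663 × 1.213 = 0.9295 d.
D_c = (k_d/k_2) L₀ e^(−k_d t_c) = (0.445/1.75) × 17.0 × e^(−0.445×0.9295) = 0.2543 × 17.0 × 0.6613 = 2.859 mg/L.
Minimum DO = C_s − D_c = 8.70 − 2.859 = 5.841 mg/L.

t_c ≈ 0.929 d; D_c ≈ 2.86 mg/L; min DO ≈ 5.84 mg/L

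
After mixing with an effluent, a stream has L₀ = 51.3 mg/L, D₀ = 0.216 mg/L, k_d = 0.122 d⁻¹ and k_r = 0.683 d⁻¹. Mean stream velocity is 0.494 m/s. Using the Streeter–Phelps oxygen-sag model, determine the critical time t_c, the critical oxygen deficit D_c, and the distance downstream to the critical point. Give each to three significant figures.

t_c = [1/(k_r−k_d)] ln[(k_r/k_d)(1 − D₀(k_r−k_d)/(k_d L₀))]
= [1/(0.683−0.122)] ln[(0.683/0.122)(1 − 0.216×0.5610/(0.122×51.3))]
= (1/0.5610) ln[5.598 × 0.9806] = 1.783 × ln(5.490) = 1.783 × 1.703 = 3.036 d.
D_c = (k_d/k_r) L₀ e^(−k_d t_c) = (0.122/0.683) × 51.3 × e^(−0.122×3.036) = 0.1786 × 51.3 × 0.6905 = 6.327 mg/L.
x_c = v t_c = 0.494 m/s × 3.036 d × 86400 s/d = 129600 m ≈ 130 km.

t_c ≈ 3.04 d; D_c ≈ 6.33 mg/L; x_c ≈ 130 km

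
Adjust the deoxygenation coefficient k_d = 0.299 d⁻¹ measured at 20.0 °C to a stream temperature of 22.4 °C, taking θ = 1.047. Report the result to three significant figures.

k_d(T₂) = k_d(T₁) · θ^(T₂−T₁) = 0.299 × 1.047^(22.4−20.0)
= 0.299 × 1.047^2.40 = 0.299 × 1.117 = 0.3338 d⁻¹.

k_d ≈ 0.334 d⁻¹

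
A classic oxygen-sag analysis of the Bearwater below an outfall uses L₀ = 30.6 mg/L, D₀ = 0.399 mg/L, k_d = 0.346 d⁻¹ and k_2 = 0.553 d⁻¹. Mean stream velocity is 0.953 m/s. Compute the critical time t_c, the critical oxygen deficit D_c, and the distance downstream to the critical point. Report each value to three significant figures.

With k_2/k_d = 1.598 and 1 − D₀(k_2−k_d)/(k_d L₀) = 0.9922,
t_c = ln(1.598 × 0.9922) / (0.553 − 0.346) = ln(1.586) / 0.2070 = 0.4611/0.2070 = 2.227 d.
L(t_c) = L₀ e^(−k_d t_c) = 30.6 × 0.4627 = 14.16 mg/L, and at the critical point k_2 D_c = k_d L, so D_c = (0.346/0.553) × 14.16 = 8.858 mg/L.
x_c = v t_c = 0.953 m/s × 2.227 d × 86400 s/d = 183400 m ≈ 183 km.

t_c ≈ 2.23 d; D_c ≈ 8.86 mg/L; x_c ≈ 183 km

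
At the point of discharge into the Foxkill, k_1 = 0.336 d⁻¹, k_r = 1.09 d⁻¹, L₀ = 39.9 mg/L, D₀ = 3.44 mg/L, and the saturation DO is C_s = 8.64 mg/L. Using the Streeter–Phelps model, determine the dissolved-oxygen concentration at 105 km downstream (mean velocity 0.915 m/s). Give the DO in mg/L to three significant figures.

Travel time t = x/v = 105 km / (0.915 m/s) = 105000 m / 0.915 m/s = 114800 s = 1.328 d.
k_1 L₀/(k_r−k_1) = 0.336×39.9/(1.09−0.336) = 13.41/0.7540 = 17.78 mg/L.
e^(−k_1 t) = e^(−0.336×1.328) = 0.6400; e^(−k_r t) = e^(−1.09×1.328) = 0.2351.
D = 17.78 × (0.6400 − 0.2351) + 3.44 × 0.2351 = 7.199 + 0.8088 = 8.008 mg/L.
DO = C_s − D = 8.64 − 8.008 = 0.6319 mg/L.

DO ≈ 0.632 mg/L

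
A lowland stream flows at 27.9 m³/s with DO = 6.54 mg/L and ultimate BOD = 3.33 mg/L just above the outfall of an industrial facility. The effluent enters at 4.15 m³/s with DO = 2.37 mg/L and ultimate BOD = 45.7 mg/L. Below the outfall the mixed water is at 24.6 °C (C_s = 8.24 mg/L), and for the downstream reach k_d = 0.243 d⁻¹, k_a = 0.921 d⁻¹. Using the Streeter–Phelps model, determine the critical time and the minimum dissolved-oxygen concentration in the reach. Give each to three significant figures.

t_c ≈ 0.145 d; minimum DO ≈ 5.99 mg/L

Mixed DO = (27.9×6.54 + 4.15×2.37)/(27.9+4.15) = 192.3/32.05 = 6.000 mg/L.
Mixed L₀ = (27.9×3.33 + 4.15×45.7)/(32.05) = 282.6/32.05 = 8.816 mg/L.
Initial deficit D₀ = C_s − DO₀ = 8.24 − 6.000 = 2.240 mg/L.
t_c = (1/0.6780) ln[(0.921/0.243)(1 − 2.240×0.6780/(0.243×8.816))] = 1.475 × ln(1.103) = 0.1451 d.
D_c = (0.243/0.921) × 8.816 × e^(−0.243×0.1451) = 0.2638 × 8.816 × 0.9654 = 2.246 mg/L.
Minimum DO = 8.24 − 2.246 = 5.994 mg/L.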